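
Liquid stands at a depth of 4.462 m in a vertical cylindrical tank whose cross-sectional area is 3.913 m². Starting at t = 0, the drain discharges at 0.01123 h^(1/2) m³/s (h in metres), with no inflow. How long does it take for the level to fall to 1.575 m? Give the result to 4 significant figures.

597.5 s

Unsteady balance on liquid volume: A dh/dt = −0.01123 √h.
Separate and integrate: 2(√h − √h₀) = −(0.01123/A) t.
t = 2A(√h₀ − √h)/0.01123 = 2·3.913·(√4.462 − √1.575)/0.01123
  = 7.82600 × (2.11234 − 1.25499) / 0.01123 = 597.476 s.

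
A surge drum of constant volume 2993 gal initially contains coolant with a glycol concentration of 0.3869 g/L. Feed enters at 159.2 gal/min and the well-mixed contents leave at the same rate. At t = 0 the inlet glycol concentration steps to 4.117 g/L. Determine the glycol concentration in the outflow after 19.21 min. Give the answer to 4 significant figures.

2.774 g/L

Unsteady species balance (constant V, well mixed): V dC/dt = Q(C_in − C).
So dC/dt = (C_in − C)/τ with τ = V/Q = 2993/159.2 = 18.8003 min.
Solution: C(t) = C_in + (C₀ − C_in) e^(−t/τ).
C(19.21) = 4.117 + (0.3869 − 4.117)·e^(−19.21/18.8003) = 4.117 + (-3.73010)·0.359948 = 2.77436 g/L.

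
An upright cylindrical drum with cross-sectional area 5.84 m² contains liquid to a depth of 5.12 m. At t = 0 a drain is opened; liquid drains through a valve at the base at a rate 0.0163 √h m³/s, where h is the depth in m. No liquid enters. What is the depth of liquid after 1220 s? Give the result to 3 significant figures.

Volume balance on the tank: A dh/dt = −0.0163 √h.
This is separable: 2 d(√h)/dt = −0.0163/A, so √h = √h₀ − (0.0163/(2A)) t.
√h = √5.12 − 0.0163·1220/(2·5.84) = 2.2627 − 1.7026 = 0.56017.
h = 0.56017² = 0.31379 m.

0.314 m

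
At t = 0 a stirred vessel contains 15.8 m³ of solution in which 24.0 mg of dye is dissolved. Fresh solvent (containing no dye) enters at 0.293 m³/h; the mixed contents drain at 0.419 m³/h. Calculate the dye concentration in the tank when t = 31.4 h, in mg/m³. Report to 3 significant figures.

Total volume: dV/dt = Q_in − Q_out = -0.12600 m³/h, so V(t) = 15.8 − 0.12600 t and V(31.4) = 11.844 m³.
No dye enters, so dm/dt = −Q_out · (m/V).
Separate: dm/m = −Q_out dt/V(t) ⇒ ln(m/m₀) = −(Q_out/(Q_in−Q_out)) ln(V/V₀).
m = m₀ (V₀/V)^(Q_out/(Q_in−Q_out)) = 24.0 × (15.8/11.844)^(-3.3254) = 9.2037 mg.
C = m/V = 9.2037/11.844 = 0.77710 mg/m³.

0.777 mg/m³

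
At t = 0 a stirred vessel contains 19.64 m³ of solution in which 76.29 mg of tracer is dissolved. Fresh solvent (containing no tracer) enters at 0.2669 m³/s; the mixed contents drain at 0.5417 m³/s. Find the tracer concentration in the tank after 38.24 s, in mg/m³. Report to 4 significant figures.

1.846 mg/m³

Total volume: dV/dt = Q_in − Q_out = -0.274800 m³/s, so V(t) = 19.64 − 0.274800 t and V(38.24) = 9.13165 m³.
Species balance (pure solvent in): dm/dt = −Q_out · m/V(t).
Separate: dm/m = −Q_out dt/V(t) ⇒ ln(m/m₀) = −(Q_out/(Q_in−Q_out)) ln(V/V₀).
m = m₀ (V₀/V)^(Q_out/(Q_in−Q_out)) = 76.29 × (19.64/9.13165)^(-1.97125) = 16.8595 mg.
C = m/V = 16.8595/9.13165 = 1.84627 mg/m³.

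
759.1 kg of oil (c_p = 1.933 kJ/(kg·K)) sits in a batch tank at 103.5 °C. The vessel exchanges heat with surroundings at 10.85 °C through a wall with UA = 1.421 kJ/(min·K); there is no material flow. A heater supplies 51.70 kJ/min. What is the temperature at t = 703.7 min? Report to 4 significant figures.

M c_p dT/dt = −UA(T − T_amb) + Q̇.
dT/dt = (T_ss − T)/τ with T_ss = T_amb + Q̇/UA = 10.85 + 51.70/1.421 = 47.2328 °C, τ = M c_p/UA = 759.1·1.933/1.421 = 1032.61 min.
T approaches T_ss exponentially: T(t) = T_ss + (T₀ − T_ss) e^(−t/τ).
T(703.7) = 47.2328 + (56.2672)·0.505870 = 75.6967 °C.

75.70 °C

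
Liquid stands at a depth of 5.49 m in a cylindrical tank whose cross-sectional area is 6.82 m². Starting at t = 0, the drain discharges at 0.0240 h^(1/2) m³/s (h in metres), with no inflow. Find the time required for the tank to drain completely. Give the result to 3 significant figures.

A dh/dt = −Q_out = −0.0240 √h.
This is separable: 2 d(√h)/dt = −0.0240/A, so √h = √h₀ − (0.0240/(2A)) t.
Set h = 0: 2√h₀ = (0.0240/A) t_empty ⇒ t_empty = 2A√h₀/0.0240.
t_empty = 2·6.82·√5.49/0.0240 = 13.640·2.3431/0.0240 = 1331.6 s.

1330 s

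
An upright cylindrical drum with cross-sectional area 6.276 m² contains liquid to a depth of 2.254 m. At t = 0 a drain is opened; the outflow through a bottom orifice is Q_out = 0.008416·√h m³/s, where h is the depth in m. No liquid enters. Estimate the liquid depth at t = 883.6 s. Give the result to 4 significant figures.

With no inflow, A dh/dt = −0.008416 √h.
∫ h^(−1/2) dh = −(0.008416/A) ∫ dt, giving 2√h = 2√h₀ − (0.008416/A) t.
√h = √2.254 − 0.008416·883.6/(2·6.276) = 1.50133 − 0.592446 = 0.908887.
h = 0.908887² = 0.826076 m.

0.8261 m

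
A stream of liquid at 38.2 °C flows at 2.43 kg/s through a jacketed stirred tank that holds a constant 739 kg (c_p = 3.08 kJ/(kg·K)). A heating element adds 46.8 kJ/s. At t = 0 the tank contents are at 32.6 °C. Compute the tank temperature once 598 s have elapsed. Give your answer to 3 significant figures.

42.8 °C

Energy balance: M c_p dT/dt = ṁ c_p (T_in − T) + 46.8.
Rearrange: dT/dt = (T_ss − T)/τ with τ = M/ṁ = 304.12 s and T_ss = T_in + Q̇/(ṁ c_p) = 44.453 °C.
Solution: T(t) = T_ss + (T₀ − T_ss) e^(−t/τ).
T(598) = 44.453 + (-11.853)·e^(−598/304.12) = 44.453 + (-11.853)·0.13997 = 42.794 °C.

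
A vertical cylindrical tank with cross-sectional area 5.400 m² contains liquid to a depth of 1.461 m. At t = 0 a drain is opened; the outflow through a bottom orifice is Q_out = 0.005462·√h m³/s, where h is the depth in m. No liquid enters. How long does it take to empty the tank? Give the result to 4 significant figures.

2390 s

With no inflow, A dh/dt = −0.005462 √h.
∫ h^(−1/2) dh = −(0.005462/A) ∫ dt, giving 2√h = 2√h₀ − (0.005462/A) t.
Set h = 0: 2√h₀ = (0.005462/A) t_empty ⇒ t_empty = 2A√h₀/0.005462.
t_empty = 2·5.400·√1.461/0.005462 = 10.8000·1.20872/0.005462 = 2390.00 s.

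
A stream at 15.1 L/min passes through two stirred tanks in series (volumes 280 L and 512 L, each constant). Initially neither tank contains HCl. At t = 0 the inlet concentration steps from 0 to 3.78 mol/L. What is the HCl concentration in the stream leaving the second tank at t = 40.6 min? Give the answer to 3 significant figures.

1.77 mol/L

Each tank obeys Vᵢ dCᵢ/dt = Q(Cᵢ₋₁ − Cᵢ), so τᵢ = Vᵢ/Q.
τ₁ = 280/15.1 = 18.543 min; τ₂ = 512/15.1 = 33.907 min.
Solving the cascade with C₁(0)=C₂(0)=0 gives C₂(t) = C_in[1 − (τ₁ e^(−t/τ₁) − τ₂ e^(−t/τ₂))/(τ₁ − τ₂)].
At t = 40.6: e^(−t/τ₁) = 0.11197, e^(−t/τ₂) = 0.30198.
C₂ = 3.78·[1 − (18.543·0.11197 − 33.907·0.30198)/(-15.364)] = 3.78·0.46869 = 1.7717 mol/L.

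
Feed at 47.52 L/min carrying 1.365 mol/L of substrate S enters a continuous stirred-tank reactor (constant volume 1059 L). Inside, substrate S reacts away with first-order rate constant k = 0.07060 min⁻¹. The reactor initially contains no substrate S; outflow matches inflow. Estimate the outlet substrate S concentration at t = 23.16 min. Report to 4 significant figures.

0.4939 mol/L

Accumulation = in − out − consumed: V dC/dt = Q C_in − Q C − k V C.
dC/dt = (Q/V) C_in − (Q/V + k) C; effective rate a = Q/V + k = 0.0448725 + 0.07060 = 0.115473 min⁻¹.
C_ss = Q C_in/(Q + kV) = 0.530438 mol/L; C(t) = C_ss + (C₀ − C_ss) e^(−a t).
C(23.16) = 0.530438 + (-0.530438)·e^(−0.115473·23.16) = 0.530438 + (-0.530438)·0.0689521 = 0.493863 mol/L.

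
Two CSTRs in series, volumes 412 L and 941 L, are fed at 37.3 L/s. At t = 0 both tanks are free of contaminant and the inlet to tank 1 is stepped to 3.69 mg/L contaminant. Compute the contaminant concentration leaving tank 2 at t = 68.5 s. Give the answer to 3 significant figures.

3.26 mg/L

Species balance on tank i: dCᵢ/dt = (Cᵢ₋₁ − Cᵢ)/τᵢ with τᵢ = Vᵢ/Q.
τ₁ = 412/37.3 = 11.046 s; τ₂ = 941/37.3 = 25.228 s.
Solving the cascade with C₁(0)=C₂(0)=0 gives C₂(t) = C_in[1 − (τ₁ e^(−t/τ₁) − τ₂ e^(−t/τ₂))/(τ₁ − τ₂)].
At t = 68.5: e^(−t/τ₁) = 0.0020262, e^(−t/τ₂) = 0.066188.
C₂ = 3.69·[1 − (11.046·0.0020262 − 25.228·0.066188)/(-14.182)] = 3.69·0.88384 = 3.2614 mg/L.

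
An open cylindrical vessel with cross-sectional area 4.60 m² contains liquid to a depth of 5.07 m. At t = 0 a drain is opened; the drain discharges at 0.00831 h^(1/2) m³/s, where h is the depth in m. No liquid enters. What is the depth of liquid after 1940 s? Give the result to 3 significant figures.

Accumulation of liquid (constant cross-section A): A dh/dt = −0.00831 √h.
Separate and integrate: 2(√h − √h₀) = −(0.00831/A) t.
√h = √5.07 − 0.00831·1940/(2·4.60) = 2.2517 − 1.7523 = 0.49934.
h = 0.49934² = 0.24934 m.

0.249 m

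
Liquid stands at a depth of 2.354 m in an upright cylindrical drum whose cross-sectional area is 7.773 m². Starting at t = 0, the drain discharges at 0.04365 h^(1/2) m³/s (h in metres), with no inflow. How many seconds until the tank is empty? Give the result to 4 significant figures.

Volume balance on the tank: A dh/dt = −0.04365 √h.
This is separable: 2 d(√h)/dt = −0.04365/A, so √h = √h₀ − (0.04365/(2A)) t.
Set h = 0: 2√h₀ = (0.04365/A) t_empty ⇒ t_empty = 2A√h₀/0.04365.
t_empty = 2·7.773·√2.354/0.04365 = 15.5460·1.53428/0.04365 = 546.434 s.

546.4 s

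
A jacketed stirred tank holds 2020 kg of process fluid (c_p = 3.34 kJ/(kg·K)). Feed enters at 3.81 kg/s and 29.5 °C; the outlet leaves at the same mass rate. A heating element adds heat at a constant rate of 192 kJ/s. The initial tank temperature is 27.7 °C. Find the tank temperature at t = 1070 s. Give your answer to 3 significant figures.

M c_p dT/dt = ṁ c_p (T_in − T) + Q̇.
τ = M/ṁ = 530.18 s; T_ss = T_in + Q̇/(ṁ c_p) = 29.5 + 192/(3.81·3.34) = 44.588 °C.
This is linear first-order; T(t) = T_ss + (T₀ − T_ss) e^(−t/τ).
T(1070) = 44.588 + (-16.888)·e^(−1070/530.18) = 44.588 + (-16.888)·0.13290 = 42.344 °C.

42.3 °C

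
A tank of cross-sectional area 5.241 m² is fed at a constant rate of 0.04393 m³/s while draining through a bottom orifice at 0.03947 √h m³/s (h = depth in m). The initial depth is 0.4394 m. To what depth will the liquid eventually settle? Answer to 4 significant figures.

1.239 m

Accumulation of liquid (constant cross-section A): A dh/dt = Q_in − 0.03947 √h. At steady state dh/dt = 0:
Q_in = 0.03947 √h_ss ⇒ √h_ss = 0.04393/0.03947 = 1.11300.
h_ss = 1.11300² = 1.23876 m. (Since h₀ = 0.4394 m < h_ss, the level will rise toward this value.)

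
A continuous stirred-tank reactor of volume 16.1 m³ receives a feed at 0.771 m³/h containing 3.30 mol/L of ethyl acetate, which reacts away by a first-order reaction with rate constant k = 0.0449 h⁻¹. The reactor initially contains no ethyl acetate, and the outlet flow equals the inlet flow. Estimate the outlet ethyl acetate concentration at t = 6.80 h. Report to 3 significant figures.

V dC/dt = Q(C_in − C) − k V C.
dC/dt = (Q/V) C_in − (Q/V + k) C; effective rate a = Q/V + k = 0.047888 + 0.0449 = 0.092788 h⁻¹.
C_ss = Q C_in/(Q + kV) = 1.7031 mol/L; C(t) = C_ss + (C₀ − C_ss) e^(−a t).
C(6.80) = 1.7031 + (-1.7031)·e^(−0.092788·6.80) = 1.7031 + (-1.7031)·0.53208 = 0.79693 mol/L.

0.797 mol/L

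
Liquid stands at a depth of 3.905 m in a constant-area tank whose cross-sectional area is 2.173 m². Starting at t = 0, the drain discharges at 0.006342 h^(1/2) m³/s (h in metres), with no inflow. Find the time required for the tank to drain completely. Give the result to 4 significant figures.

1354 s

With no inflow, A dh/dt = −0.006342 √h.
Separate and integrate: 2(√h − √h₀) = −(0.006342/A) t.
Tank is empty when √h = 0: t_empty = 2A√h₀/0.006342.
t_empty = 2·2.173·√3.905/0.006342 = 4.34600·1.97611/0.006342 = 1354.17 s.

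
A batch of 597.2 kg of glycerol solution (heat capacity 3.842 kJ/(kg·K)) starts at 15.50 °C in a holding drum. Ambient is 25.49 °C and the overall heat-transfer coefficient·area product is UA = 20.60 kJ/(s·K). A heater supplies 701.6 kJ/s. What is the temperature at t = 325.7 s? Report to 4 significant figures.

57.18 °C

Lumped-capacitance energy balance: M c_p dT/dt = UA(T_amb − T) + Q̇.
dT/dt = (T_ss − T)/τ with T_ss = T_amb + Q̇/UA = 25.49 + 701.6/20.60 = 59.5483 °C, τ = M c_p/UA = 597.2·3.842/20.60 = 111.381 s.
Integrating: T(t) = T_ss + (T₀ − T_ss) e^(−t/τ).
T(325.7) = 59.5483 + (-44.0483)·0.0537074 = 57.1825 °C.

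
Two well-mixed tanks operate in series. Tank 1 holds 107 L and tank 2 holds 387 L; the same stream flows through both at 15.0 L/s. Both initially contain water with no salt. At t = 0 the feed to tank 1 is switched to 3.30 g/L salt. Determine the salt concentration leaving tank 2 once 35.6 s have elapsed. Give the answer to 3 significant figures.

Time constants: τᵢ = Vᵢ/Q for each well-mixed tank.
τ₁ = 107/15.0 = 7.1333 s; τ₂ = 387/15.0 = 25.800 s.
Tank 1: C₁ = C_in(1 − e^(−t/τ₁)). Tank 2 (τ₁ ≠ τ₂): C₂ = C_in[1 − (τ₁ e^(−t/τ₁) − τ₂ e^(−t/τ₂))/(τ₁ − τ₂)].
At t = 35.6: e^(−t/τ₁) = 0.0068012, e^(−t/τ₂) = 0.25162.
C₂ = 3.30·[1 − (7.1333·0.0068012 − 25.800·0.25162)/(-18.667)] = 3.30·0.65483 = 2.1609 g/L.

2.16 g/L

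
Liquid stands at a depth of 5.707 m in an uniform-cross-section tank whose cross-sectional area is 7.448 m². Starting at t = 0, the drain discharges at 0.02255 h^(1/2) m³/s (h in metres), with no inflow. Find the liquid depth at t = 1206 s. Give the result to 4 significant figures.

0.3173 m

A dh/dt = −Q_out = −0.02255 √h.
Separate and integrate: 2(√h − √h₀) = −(0.02255/A) t.
√h = √5.707 − 0.02255·1206/(2·7.448) = 2.38893 − 1.82568 = 0.563255.
h = 0.563255² = 0.317256 m.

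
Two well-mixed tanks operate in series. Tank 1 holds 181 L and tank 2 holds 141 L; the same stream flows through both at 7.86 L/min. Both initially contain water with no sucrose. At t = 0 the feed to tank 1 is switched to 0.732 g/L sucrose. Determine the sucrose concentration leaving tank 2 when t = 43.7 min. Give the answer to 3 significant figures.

0.461 g/L

Species balance on tank i: dCᵢ/dt = (Cᵢ₋₁ − Cᵢ)/τᵢ with τᵢ = Vᵢ/Q.
τ₁ = 181/7.86 = 23.028 min; τ₂ = 141/7.86 = 17.939 min.
Tank 1: C₁ = C_in(1 − e^(−t/τ₁)). Tank 2 (τ₁ ≠ τ₂): C₂ = C_in[1 − (τ₁ e^(−t/τ₁) − τ₂ e^(−t/τ₂))/(τ₁ − τ₂)].
At t = 43.7: e^(−t/τ₁) = 0.14991, e^(−t/τ₂) = 0.087506.
C₂ = 0.732·[1 − (23.028·0.14991 − 17.939·0.087506)/(5.0891)] = 0.732·0.63010 = 0.46123 g/L.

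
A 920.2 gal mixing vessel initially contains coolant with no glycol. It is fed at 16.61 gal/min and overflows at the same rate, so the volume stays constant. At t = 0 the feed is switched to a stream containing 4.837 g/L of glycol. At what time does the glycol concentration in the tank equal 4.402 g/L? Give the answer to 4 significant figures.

Species balance: V dC/dt = Q(C_in − C) ⇒ τ = V/Q = 55.4004 min.
C(t) = C_in + (C₀ − C_in) e^(−t/τ). Set C = 4.402 and solve for t:
e^(−t/τ) = (C − C_in)/(C₀ − C_in) = (4.402 − 4.837)/(0 − 4.837) = 0.0899318
t = −τ ln(…) = 55.4004 × 2.40870 = 133.443 min.

133.4 min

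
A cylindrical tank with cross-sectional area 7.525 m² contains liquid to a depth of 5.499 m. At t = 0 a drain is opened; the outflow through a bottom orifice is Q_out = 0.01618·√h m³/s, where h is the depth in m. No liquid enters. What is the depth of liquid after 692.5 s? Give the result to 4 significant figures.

2.562 m

Accumulation of liquid (constant cross-section A): A dh/dt = −0.01618 √h.
Separate and integrate: 2(√h − √h₀) = −(0.01618/A) t.
√h = √5.499 − 0.01618·692.5/(2·7.525) = 2.34499 − 0.744495 = 1.60050.
h = 1.60050² = 2.56160 m.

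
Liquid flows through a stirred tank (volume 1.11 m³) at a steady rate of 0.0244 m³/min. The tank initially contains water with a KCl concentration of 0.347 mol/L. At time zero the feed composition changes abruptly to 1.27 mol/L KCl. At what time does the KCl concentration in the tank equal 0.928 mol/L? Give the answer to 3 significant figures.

Unsteady species balance (constant V, well mixed): V dC/dt = Q(C_in − C), so τ = V/Q = 45.492 min.
C(t) = C_in + (C₀ − C_in) e^(−t/τ). Set C = 0.928 and solve for t:
e^(−t/τ) = (C − C_in)/(C₀ − C_in) = (0.928 − 1.27)/(0.347 − 1.27) = 0.37053
t = −τ ln(…) = 45.492 × 0.99282 = 45.165 min.

45.2 min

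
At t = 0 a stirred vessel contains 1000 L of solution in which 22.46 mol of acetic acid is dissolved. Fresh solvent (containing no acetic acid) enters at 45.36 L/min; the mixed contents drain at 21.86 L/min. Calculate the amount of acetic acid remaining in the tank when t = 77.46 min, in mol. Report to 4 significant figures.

8.561 mol

Total volume: dV/dt = Q_in − Q_out = 23.5000 L/min, so V(t) = 1000 + 23.5000 t and V(77.46) = 2820.31 L.
Solute balance: dm/dt = 0 − Q_out C = −Q_out m/V(t).
Separate: dm/m = −Q_out dt/V(t) ⇒ ln(m/m₀) = −(Q_out/(Q_in−Q_out)) ln(V/V₀).
m = m₀ (V₀/V)^(Q_out/(Q_in−Q_out)) = 22.46 × (1000/2820.31)^(0.930213) = 8.56126 mol.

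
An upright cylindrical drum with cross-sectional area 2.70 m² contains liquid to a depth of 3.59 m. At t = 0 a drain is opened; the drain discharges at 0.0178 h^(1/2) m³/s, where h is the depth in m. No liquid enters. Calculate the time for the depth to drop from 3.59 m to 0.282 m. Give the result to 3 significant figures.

With no inflow, A dh/dt = −0.0178 √h.
Separate and integrate: 2(√h − √h₀) = −(0.0178/A) t.
t = 2A(√h₀ − √h)/0.0178 = 2·2.70·(√3.59 − √0.282)/0.0178
  = 5.4000 × (1.8947 − 0.53104) / 0.0178 = 413.70 s.

414 s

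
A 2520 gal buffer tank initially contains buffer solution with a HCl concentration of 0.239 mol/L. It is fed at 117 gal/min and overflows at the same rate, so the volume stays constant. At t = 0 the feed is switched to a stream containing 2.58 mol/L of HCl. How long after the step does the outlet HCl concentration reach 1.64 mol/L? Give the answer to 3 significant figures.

Species balance: V dC/dt = Q(C_in − C) ⇒ τ = V/Q = 21.538 min.
C(t) = C_in + (C₀ − C_in) e^(−t/τ). Set C = 1.64 and solve for t:
e^(−t/τ) = (C − C_in)/(C₀ − C_in) = (1.64 − 2.58)/(0.239 − 2.58) = 0.40154
t = −τ ln(…) = 21.538 × 0.91245 = 19.653 min.

19.7 min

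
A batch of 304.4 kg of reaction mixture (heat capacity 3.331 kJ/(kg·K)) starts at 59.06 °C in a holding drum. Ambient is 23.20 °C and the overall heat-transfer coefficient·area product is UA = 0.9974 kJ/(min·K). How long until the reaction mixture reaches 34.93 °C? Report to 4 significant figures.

Lumped-capacitance energy balance: M c_p dT/dt = UA(T_amb − T).
τ = M c_p/UA = 1016.60 min; T_ss = T_amb = 23.2000 °C.
T(t) = T_ss + (T₀ − T_ss)e^(−t/τ); set T = 34.93:
t = −τ ln[(T − T_ss)/(T₀ − T_ss)] = −1016.60 · ln(0.327105) = 1136.02 min.

1136 min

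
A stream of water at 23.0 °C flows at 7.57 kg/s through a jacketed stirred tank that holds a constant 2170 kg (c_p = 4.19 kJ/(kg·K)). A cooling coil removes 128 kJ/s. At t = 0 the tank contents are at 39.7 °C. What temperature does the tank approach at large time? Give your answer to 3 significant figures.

19.0 °C

M c_p dT/dt = ṁ c_p (T_in − T) − Q̇.
At steady state dT/dt = 0 ⇒ T_ss = T_in − Q̇/(ṁ c_p) = 23.0 − 128/(7.57·4.19) = 18.964 °C.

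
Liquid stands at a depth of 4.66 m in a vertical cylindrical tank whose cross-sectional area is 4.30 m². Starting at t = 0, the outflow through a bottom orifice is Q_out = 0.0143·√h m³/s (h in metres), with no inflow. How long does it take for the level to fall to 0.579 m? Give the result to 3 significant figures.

Unsteady balance on liquid volume: A dh/dt = −0.0143 √h.
Separate and integrate: 2(√h − √h₀) = −(0.0143/A) t.
t = 2A(√h₀ − √h)/0.0143 = 2·4.30·(√4.66 − √0.579)/0.0143
  = 8.6000 × (2.1587 − 0.76092) / 0.0143 = 840.62 s.

841 s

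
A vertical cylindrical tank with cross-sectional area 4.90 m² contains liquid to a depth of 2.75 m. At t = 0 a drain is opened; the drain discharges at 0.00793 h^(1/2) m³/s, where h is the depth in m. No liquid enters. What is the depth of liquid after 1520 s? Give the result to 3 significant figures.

0.183 m

A dh/dt = −Q_out = −0.00793 √h.
This is separable: 2 d(√h)/dt = −0.00793/A, so √h = √h₀ − (0.00793/(2A)) t.
√h = √2.75 − 0.00793·1520/(2·4.90) = 1.6583 − 1.2300 = 0.42835.
h = 0.42835² = 0.18349 m.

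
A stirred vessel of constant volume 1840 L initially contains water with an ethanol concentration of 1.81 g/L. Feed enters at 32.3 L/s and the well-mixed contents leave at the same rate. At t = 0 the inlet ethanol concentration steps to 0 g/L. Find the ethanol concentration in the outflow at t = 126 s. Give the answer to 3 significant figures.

Mass balance on the solute (V constant): V dC/dt = Q(C_in − C).
Rewrite as dC/dt + C/τ = C_in/τ, τ = V/Q = 56.966 s.
C approaches C_in exponentially: C(t) = C_in + (C₀ − C_in) e^(−t/τ).
C(126) = 0 + (1.81 − 0)·e^(−126/56.966) = 0 + (1.8100)·0.10950 = 0.19819 g/L.

0.198 g/L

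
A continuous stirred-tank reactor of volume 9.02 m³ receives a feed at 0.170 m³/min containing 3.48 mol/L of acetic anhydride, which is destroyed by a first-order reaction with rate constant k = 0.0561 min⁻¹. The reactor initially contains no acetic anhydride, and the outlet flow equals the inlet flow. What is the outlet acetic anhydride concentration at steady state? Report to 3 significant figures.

0.875 mol/L

Species balance: V dC/dt = Q C_in − Q C − k V C.
At steady state: 0 = Q C_in − (Q + kV) C_ss, so C_ss = Q C_in/(Q + kV).
C_ss = 0.170·3.48/(0.170 + 0.0561·9.02) = 0.59160/0.67602 = 0.87512 mol/L.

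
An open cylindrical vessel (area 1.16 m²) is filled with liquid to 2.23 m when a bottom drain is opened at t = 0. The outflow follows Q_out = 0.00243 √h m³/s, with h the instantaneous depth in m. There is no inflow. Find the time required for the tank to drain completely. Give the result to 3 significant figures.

1430 s

With no inflow, A dh/dt = −0.00243 √h.
∫ h^(−1/2) dh = −(0.00243/A) ∫ dt, giving 2√h = 2√h₀ − (0.00243/A) t.
Set h = 0: 2√h₀ = (0.00243/A) t_empty ⇒ t_empty = 2A√h₀/0.00243.
t_empty = 2·1.16·√2.23/0.00243 = 2.3200·1.4933/0.00243 = 1425.7 s.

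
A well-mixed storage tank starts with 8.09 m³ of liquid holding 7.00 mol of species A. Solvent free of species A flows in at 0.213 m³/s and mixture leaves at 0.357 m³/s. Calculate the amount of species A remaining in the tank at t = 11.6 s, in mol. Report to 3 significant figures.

3.95 mol

Let m(t) be the amount of species A. Volume: V(t) = V₀ + (Q_in − Q_out) t = 8.09 − 0.14400 t; V(11.6) = 6.4196 m³.
Solute balance: dm/dt = 0 − Q_out C = −Q_out m/V(t).
dm/m = −Q_out dt/(V₀ − 0.14400 t); integrating gives ln(m/m₀) = −(Q_out/(Q_in−Q_out)) ln(V/V₀).
m = m₀ (V₀/V)^(Q_out/(Q_in−Q_out)) = 7.00 × (8.09/6.4196)^(-2.4792) = 3.9454 mol.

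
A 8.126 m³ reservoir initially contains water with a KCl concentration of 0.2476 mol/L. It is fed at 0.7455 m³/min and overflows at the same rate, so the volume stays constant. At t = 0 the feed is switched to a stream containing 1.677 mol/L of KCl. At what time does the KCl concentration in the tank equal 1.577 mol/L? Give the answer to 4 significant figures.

28.99 min

Species balance: V dC/dt = Q(C_in − C) ⇒ τ = V/Q = 10.9001 min.
C(t) = C_in + (C₀ − C_in) e^(−t/τ). Set C = 1.577 and solve for t:
e^(−t/τ) = (C − C_in)/(C₀ − C_in) = (1.577 − 1.677)/(0.2476 − 1.677) = 0.0699594
t = −τ ln(…) = 10.9001 × 2.65984 = 28.9924 min.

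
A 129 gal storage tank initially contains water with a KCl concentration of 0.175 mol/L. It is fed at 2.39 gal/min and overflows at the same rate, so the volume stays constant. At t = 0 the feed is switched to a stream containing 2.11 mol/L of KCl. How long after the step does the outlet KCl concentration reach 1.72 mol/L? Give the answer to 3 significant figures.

Mass balance on the solute (V constant): V dC/dt = Q(C_in − C), so τ = V/Q = 53.975 min.
C(t) = C_in + (C₀ − C_in) e^(−t/τ). Set C = 1.72 and solve for t:
e^(−t/τ) = (C − C_in)/(C₀ − C_in) = (1.72 − 2.11)/(0.175 − 2.11) = 0.20155
t = −τ ln(…) = 53.975 × 1.6017 = 86.452 min.

86.5 min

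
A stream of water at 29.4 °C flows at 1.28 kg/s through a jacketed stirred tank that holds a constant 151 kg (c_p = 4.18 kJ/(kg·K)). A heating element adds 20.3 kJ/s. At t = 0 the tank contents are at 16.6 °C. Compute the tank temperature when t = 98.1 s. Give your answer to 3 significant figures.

26.0 °C

M c_p dT/dt = ṁ c_p (T_in − T) + Q̇.
τ = M/ṁ = 117.97 s; T_ss = T_in + Q̇/(ṁ c_p) = 29.4 + 20.3/(1.28·4.18) = 33.194 °C.
Integrating: T(t) = T_ss + (T₀ − T_ss) e^(−t/τ).
T(98.1) = 33.194 + (-16.594)·e^(−98.1/117.97) = 33.194 + (-16.594)·0.43536 = 25.970 °C.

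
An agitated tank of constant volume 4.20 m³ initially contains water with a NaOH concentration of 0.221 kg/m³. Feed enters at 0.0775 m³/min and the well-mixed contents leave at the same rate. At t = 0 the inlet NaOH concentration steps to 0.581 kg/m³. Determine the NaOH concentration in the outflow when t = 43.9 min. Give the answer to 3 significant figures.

0.421 kg/m³

Unsteady species balance (constant V, well mixed): V dC/dt = Q(C_in − C).
So dC/dt = (C_in − C)/τ with τ = V/Q = 4.20/0.0775 = 54.194 min.
Solution: C(t) = C_in + (C₀ − C_in) e^(−t/τ).
C(43.9) = 0.581 + (0.221 − 0.581)·e^(−43.9/54.194) = 0.581 + (-0.36000)·0.44483 = 0.42086 kg/m³.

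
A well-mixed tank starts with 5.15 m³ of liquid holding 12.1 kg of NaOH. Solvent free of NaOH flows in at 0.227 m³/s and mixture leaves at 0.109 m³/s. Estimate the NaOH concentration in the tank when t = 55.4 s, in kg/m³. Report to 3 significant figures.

Let m(t) be the amount of NaOH. Volume: V(t) = V₀ + (Q_in − Q_out) t = 5.15 + 0.11800 t; V(55.4) = 11.687 m³.
Species balance (pure solvent in): dm/dt = −Q_out · m/V(t).
Separate: dm/m = −Q_out dt/V(t) ⇒ ln(m/m₀) = −(Q_out/(Q_in−Q_out)) ln(V/V₀).
m = m₀ (V₀/V)^(Q_out/(Q_in−Q_out)) = 12.1 × (5.15/11.687)^(0.92373) = 5.6758 kg.
C = m/V = 5.6758/11.687 = 0.48564 kg/m³.

0.486 kg/m³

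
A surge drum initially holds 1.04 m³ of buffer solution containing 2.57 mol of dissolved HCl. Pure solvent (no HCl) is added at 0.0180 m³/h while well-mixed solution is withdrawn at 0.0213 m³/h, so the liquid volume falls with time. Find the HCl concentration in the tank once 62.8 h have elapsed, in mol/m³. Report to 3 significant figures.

0.735 mol/m³

Total volume: dV/dt = Q_in − Q_out = -0.0033000 m³/h, so V(t) = 1.04 − 0.0033000 t and V(62.8) = 0.83276 m³.
Species balance (pure solvent in): dm/dt = −Q_out · m/V(t).
Separate: dm/m = −Q_out dt/V(t) ⇒ ln(m/m₀) = −(Q_out/(Q_in−Q_out)) ln(V/V₀).
m = m₀ (V₀/V)^(Q_out/(Q_in−Q_out)) = 2.57 × (1.04/0.83276)^(-6.4545) = 0.61233 mol.
C = m/V = 0.61233/0.83276 = 0.73530 mol/m³.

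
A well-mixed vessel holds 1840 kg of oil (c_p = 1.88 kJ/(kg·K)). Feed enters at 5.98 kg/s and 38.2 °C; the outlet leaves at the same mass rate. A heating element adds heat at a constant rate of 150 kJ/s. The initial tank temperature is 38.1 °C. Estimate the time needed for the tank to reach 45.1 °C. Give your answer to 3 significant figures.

226 s

Heat balance on the well-mixed liquid: M c_p dT/dt = ṁ c_p (T_in − T) + 150.
τ = M/ṁ = 307.69 s; T_ss = T_in + Q̇/(ṁ c_p) = 51.542 °C.
T(t) = T_ss + (T₀ − T_ss) e^(−t/τ). Set T = 45.1:
e^(−t/τ) = (45.1 − 51.542)/(38.1 − 51.542) = 0.47926
t = −307.69 · ln(0.47926) = 226.31 s.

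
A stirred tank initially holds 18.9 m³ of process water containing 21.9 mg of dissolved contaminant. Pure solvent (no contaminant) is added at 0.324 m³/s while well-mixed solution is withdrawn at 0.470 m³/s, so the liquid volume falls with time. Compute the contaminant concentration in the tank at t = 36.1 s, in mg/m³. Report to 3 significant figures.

Total volume: dV/dt = Q_in − Q_out = -0.14600 m³/s, so V(t) = 18.9 − 0.14600 t and V(36.1) = 13.629 m³.
No contaminant enters, so dm/dt = −Q_out · (m/V).
Separate: dm/m = −Q_out dt/V(t) ⇒ ln(m/m₀) = −(Q_out/(Q_in−Q_out)) ln(V/V₀).
m = m₀ (V₀/V)^(Q_out/(Q_in−Q_out)) = 21.9 × (18.9/13.629)^(-3.2192) = 7.6448 mg.
C = m/V = 7.6448/13.629 = 0.56091 mg/m³.

0.561 mg/m³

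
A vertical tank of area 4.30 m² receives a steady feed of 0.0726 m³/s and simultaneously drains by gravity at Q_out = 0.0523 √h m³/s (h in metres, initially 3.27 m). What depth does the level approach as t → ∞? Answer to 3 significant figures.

1.93 m

A dh/dt = Q_in − 0.0523 √h. Steady state requires inflow = outflow:
Q_in = 0.0523 √h_ss ⇒ √h_ss = 0.0726/0.0523 = 1.3881.
h_ss = 1.3881² = 1.9269 m. (Since h₀ = 3.27 m > h_ss, the level will fall toward this value.)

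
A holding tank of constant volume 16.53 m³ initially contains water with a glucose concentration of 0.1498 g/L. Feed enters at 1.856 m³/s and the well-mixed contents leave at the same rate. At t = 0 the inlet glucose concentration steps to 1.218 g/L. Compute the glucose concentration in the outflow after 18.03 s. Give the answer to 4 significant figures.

1.077 g/L

Species balance on the tank: V dC/dt = Q(C_in − C).
So dC/dt = (C_in − C)/τ with τ = V/Q = 16.53/1.856 = 8.90625 s.
C approaches C_in exponentially: C(t) = C_in + (C₀ − C_in) e^(−t/τ).
C(18.03) = 1.218 + (0.1498 − 1.218)·e^(−18.03/8.90625) = 1.218 + (-1.06820)·0.132070 = 1.07692 g/L.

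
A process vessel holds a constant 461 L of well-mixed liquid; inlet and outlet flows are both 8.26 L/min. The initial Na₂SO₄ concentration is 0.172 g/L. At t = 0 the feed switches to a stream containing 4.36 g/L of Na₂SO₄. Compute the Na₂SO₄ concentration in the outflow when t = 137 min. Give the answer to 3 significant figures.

Unsteady species balance (constant V, well mixed): V dC/dt = Q(C_in − C).
Time constant τ = V/Q = 461/8.26 = 55.811 min.
This is linear first-order; C(t) = C_in + (C₀ − C_in) e^(−t/τ).
C(137) = 4.36 + (0.172 − 4.36)·e^(−137/55.811) = 4.36 + (-4.1880)·0.085888 = 4.0003 g/L.

4.00 g/L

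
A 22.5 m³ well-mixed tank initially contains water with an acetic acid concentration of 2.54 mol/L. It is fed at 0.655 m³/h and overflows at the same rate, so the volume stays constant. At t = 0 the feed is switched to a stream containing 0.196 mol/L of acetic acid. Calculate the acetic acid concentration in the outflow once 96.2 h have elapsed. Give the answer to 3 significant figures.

0.338 mol/L

Transient balance on the dissolved component: V dC/dt = Q(C_in − C).
Rewrite as dC/dt + C/τ = C_in/τ, τ = V/Q = 34.351 h.
Integrating: C(t) = C_in + (C₀ − C_in) e^(−t/τ).
C(96.2) = 0.196 + (2.54 − 0.196)·e^(−96.2/34.351) = 0.196 + (2.3440)·0.060780 = 0.33847 mol/L.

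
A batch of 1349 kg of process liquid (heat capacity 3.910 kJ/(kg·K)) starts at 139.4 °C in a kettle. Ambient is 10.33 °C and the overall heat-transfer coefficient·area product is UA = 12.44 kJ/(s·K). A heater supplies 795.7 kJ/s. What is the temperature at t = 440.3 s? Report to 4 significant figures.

97.34 °C

Lumped-capacitance energy balance: M c_p dT/dt = UA(T_amb − T) + Q̇.
dT/dt = (T_ss − T)/τ with T_ss = T_amb + Q̇/UA = 10.33 + 795.7/12.44 = 74.2930 °C, τ = M c_p/UA = 1349·3.910/12.44 = 424.002 s.
Solution: T(t) = T_ss + (T₀ − T_ss) e^(−t/τ).
T(440.3) = 74.2930 + (65.1070)·0.354007 = 97.3414 °C.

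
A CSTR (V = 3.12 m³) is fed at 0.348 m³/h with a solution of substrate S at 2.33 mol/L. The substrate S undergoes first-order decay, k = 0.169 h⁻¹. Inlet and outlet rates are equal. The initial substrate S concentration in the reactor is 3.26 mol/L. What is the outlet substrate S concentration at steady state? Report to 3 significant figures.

V dC/dt = Q(C_in − C) − k V C.
Steady state (dC/dt = 0): C_ss = Q C_in/(Q + kV) = C_in/(1 + kV/Q).
C_ss = 0.348·2.33/(0.348 + 0.169·3.12) = 0.81084/0.87528 = 0.92638 mol/L.

0.926 mol/L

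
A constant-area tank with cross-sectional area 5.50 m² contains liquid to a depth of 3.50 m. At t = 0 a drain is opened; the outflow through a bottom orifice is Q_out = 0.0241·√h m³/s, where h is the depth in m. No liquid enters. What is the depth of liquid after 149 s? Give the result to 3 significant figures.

2.39 m

With no inflow, A dh/dt = −0.0241 √h.
Separate and integrate: 2(√h − √h₀) = −(0.0241/A) t.
√h = √3.50 − 0.0241·149/(2·5.50) = 1.8708 − 0.32645 = 1.5444.
h = 1.5444² = 2.3851 m.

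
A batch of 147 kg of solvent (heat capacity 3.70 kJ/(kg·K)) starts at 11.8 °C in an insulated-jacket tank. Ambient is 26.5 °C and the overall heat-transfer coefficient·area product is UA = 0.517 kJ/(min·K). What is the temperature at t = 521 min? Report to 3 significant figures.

Lumped-capacitance energy balance: M c_p dT/dt = UA(T_amb − T).
dT/dt = (T_ss − T)/τ with T_ss = T_amb = 26.500 °C, τ = M c_p/UA = 147·3.70/0.517 = 1052.0 min.
Integrating: T(t) = T_ss + (T₀ − T_ss) e^(−t/τ).
T(521) = 26.500 + (-14.700)·0.60943 = 17.541 °C.

17.5 °C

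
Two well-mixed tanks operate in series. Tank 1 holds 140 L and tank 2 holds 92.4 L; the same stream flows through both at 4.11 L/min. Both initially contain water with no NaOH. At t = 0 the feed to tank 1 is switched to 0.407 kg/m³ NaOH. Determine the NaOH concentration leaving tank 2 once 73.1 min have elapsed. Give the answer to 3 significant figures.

Time constants: τᵢ = Vᵢ/Q for each well-mixed tank.
τ₁ = 140/4.11 = 34.063 min; τ₂ = 92.4/4.11 = 22.482 min.
Tank 1: C₁ = C_in(1 − e^(−t/τ₁)). Tank 2 (τ₁ ≠ τ₂): C₂ = C_in[1 − (τ₁ e^(−t/τ₁) − τ₂ e^(−t/τ₂))/(τ₁ − τ₂)].
At t = 73.1: e^(−t/τ₁) = 0.11695, e^(−t/τ₂) = 0.038715.
C₂ = 0.407·[1 − (34.063·0.11695 − 22.482·0.038715)/(11.582)] = 0.407·0.73118 = 0.29759 kg/m³.

0.298 kg/m³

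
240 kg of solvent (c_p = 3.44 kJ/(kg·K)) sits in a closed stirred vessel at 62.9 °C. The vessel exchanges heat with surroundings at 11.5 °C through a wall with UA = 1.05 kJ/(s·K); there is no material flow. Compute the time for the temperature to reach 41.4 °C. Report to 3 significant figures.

426 s

M c_p dT/dt = −UA(T − T_amb).
τ = M c_p/UA = 786.29 s; T_ss = T_amb = 11.500 °C.
T(t) = T_ss + (T₀ − T_ss)e^(−t/τ); set T = 41.4:
t = −τ ln[(T − T_ss)/(T₀ − T_ss)] = −786.29 · ln(0.58171) = 425.99 s.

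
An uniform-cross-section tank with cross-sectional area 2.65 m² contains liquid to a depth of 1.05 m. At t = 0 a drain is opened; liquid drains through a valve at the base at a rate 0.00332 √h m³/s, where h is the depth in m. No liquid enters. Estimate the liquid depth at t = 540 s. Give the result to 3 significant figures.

0.471 m

Volume balance on the tank: A dh/dt = −0.00332 √h.
This is separable: 2 d(√h)/dt = −0.00332/A, so √h = √h₀ − (0.00332/(2A)) t.
√h = √1.05 − 0.00332·540/(2·2.65) = 1.0247 − 0.33826 = 0.68643.
h = 0.68643² = 0.47119 m.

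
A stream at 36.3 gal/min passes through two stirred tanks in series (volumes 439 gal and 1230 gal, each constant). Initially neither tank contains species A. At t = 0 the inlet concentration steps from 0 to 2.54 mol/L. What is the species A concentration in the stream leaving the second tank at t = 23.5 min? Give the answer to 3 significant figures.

0.768 mol/L

Species balance on tank i: dCᵢ/dt = (Cᵢ₋₁ − Cᵢ)/τᵢ with τᵢ = Vᵢ/Q.
τ₁ = 439/36.3 = 12.094 min; τ₂ = 1230/36.3 = 33.884 min.
Solving the cascade with C₁(0)=C₂(0)=0 gives C₂(t) = C_in[1 − (τ₁ e^(−t/τ₁) − τ₂ e^(−t/τ₂))/(τ₁ − τ₂)].
At t = 23.5: e^(−t/τ₁) = 0.14325, e^(−t/τ₂) = 0.49981.
C₂ = 2.54·[1 − (12.094·0.14325 − 33.884·0.49981)/(-21.791)] = 2.54·0.30231 = 0.76786 mol/L.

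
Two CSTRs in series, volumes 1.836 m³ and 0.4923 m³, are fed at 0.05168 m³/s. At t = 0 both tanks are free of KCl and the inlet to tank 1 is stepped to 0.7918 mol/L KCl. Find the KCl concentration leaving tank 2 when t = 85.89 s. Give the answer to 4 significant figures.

Each tank obeys Vᵢ dCᵢ/dt = Q(Cᵢ₋₁ − Cᵢ), so τᵢ = Vᵢ/Q.
τ₁ = 1.836/0.05168 = 35.5263 s; τ₂ = 0.4923/0.05168 = 9.52593 s.
Tank 1: C₁ = C_in(1 − e^(−t/τ₁)). Tank 2 (τ₁ ≠ τ₂): C₂ = C_in[1 − (τ₁ e^(−t/τ₁) − τ₂ e^(−t/τ₂))/(τ₁ − τ₂)].
At t = 85.89: e^(−t/τ₁) = 0.0891313, e^(−t/τ₂) = 0.000121397.
C₂ = 0.7918·[1 − (35.5263·0.0891313 − 9.52593·0.000121397)/(26.0004)] = 0.7918·0.878258 = 0.695404 mol/L.

0.6954 mol/L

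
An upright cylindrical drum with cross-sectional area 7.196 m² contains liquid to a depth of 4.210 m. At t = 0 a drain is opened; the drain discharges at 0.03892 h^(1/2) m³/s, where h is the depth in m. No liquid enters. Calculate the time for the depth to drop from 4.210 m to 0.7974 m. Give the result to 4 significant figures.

Mass balance (ρ constant): A dh/dt = −0.03892 √h.
Separate and integrate: 2(√h − √h₀) = −(0.03892/A) t.
t = 2A(√h₀ − √h)/0.03892 = 2·7.196·(√4.210 − √0.7974)/0.03892
  = 14.3920 × (2.05183 − 0.892973) / 0.03892 = 428.527 s.

428.5 s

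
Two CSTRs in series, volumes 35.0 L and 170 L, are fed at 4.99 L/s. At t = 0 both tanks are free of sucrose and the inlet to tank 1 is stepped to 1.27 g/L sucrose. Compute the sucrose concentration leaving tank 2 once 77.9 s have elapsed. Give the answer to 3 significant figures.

1.11 g/L

Species balance on tank i: dCᵢ/dt = (Cᵢ₋₁ − Cᵢ)/τᵢ with τᵢ = Vᵢ/Q.
τ₁ = 35.0/4.99 = 7.0140 s; τ₂ = 170/4.99 = 34.068 s.
Solving the cascade with C₁(0)=C₂(0)=0 gives C₂(t) = C_in[1 − (τ₁ e^(−t/τ₁) − τ₂ e^(−t/τ₂))/(τ₁ − τ₂)].
At t = 77.9: e^(−t/τ₁) = 1.5017e-05, e^(−t/τ₂) = 0.10161.
C₂ = 1.27·[1 − (7.0140·1.5017e-05 − 34.068·0.10161)/(-27.054)] = 1.27·0.87205 = 1.1075 g/L.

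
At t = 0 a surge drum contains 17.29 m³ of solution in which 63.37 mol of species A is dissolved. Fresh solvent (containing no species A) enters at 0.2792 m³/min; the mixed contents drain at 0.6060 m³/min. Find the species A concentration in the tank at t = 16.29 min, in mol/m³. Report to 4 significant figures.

2.676 mol/m³

Let m(t) be the amount of species A. Volume: V(t) = V₀ + (Q_in − Q_out) t = 17.29 − 0.326800 t; V(16.29) = 11.9664 m³.
Solute balance: dm/dt = 0 − Q_out C = −Q_out m/V(t).
Separate: dm/m = −Q_out dt/V(t) ⇒ ln(m/m₀) = −(Q_out/(Q_in−Q_out)) ln(V/V₀).
m = m₀ (V₀/V)^(Q_out/(Q_in−Q_out)) = 63.37 × (17.29/11.9664)^(-1.85435) = 32.0260 mol.
C = m/V = 32.0260/11.9664 = 2.67632 mol/m³.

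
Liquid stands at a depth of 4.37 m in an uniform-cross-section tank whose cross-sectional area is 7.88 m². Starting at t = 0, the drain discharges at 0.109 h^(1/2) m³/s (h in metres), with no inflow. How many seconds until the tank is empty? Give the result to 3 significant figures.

302 s

With no inflow, A dh/dt = −0.109 √h.
This is separable: 2 d(√h)/dt = −0.109/A, so √h = √h₀ − (0.109/(2A)) t.
Set h = 0: 2√h₀ = (0.109/A) t_empty ⇒ t_empty = 2A√h₀/0.109.
t_empty = 2·7.88·√4.37/0.109 = 15.760·2.0905/0.109 = 302.25 s.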